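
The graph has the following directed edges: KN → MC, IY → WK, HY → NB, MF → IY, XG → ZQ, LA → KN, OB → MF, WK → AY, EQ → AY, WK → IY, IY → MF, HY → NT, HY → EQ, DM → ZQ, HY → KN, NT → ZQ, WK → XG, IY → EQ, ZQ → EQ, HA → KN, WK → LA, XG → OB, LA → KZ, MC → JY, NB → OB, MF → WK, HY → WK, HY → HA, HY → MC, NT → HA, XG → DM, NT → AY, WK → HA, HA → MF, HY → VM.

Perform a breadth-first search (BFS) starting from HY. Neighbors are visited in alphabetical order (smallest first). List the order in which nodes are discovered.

Visit HY; enqueue EQ, HA, KN, MC, NB, NT, VM, WK → queue [EQ, HA, KN, MC, NB, NT, VM, WK]
Visit EQ; enqueue AY → queue [HA, KN, MC, NB, NT, VM, WK, AY]
Visit HA; enqueue MF → queue [KN, MC, NB, NT, VM, WK, AY, MF]
Visit KN → queue [MC, NB, NT, VM, WK, AY, MF]
Visit MC; enqueue JY → queue [NB, NT, VM, WK, AY, MF, JY]
Visit NB; enqueue OB → queue [NT, VM, WK, AY, MF, JY, OB]
Visit NT; enqueue ZQ → queue [VM, WK, AY, MF, JY, OB, ZQ]
Visit VM → queue [WK, AY, MF, JY, OB, ZQ]
Visit WK; enqueue IY, LA, XG → queue [AY, MF, JY, OB, ZQ, IY, LA, XG]
Visit AY → queue [MF, JY, OB, ZQ, IY, LA, XG]
Visit MF → queue [JY, OB, ZQ, IY, LA, XG]
Visit JY → queue [OB, ZQ, IY, LA, XG]
Visit OB → queue [ZQ, IY, LA, XG]
Visit ZQ → queue [IY, LA, XG]
Visit IY → queue [LA, XG]
Visit LA; enqueue KZ → queue [XG, KZ]
Visit XG; enqueue DM → queue [KZ, DM]
Visit KZ → queue [DM]
Visit DM → queue []

HY → EQ → HA → KN → MC → NB → NT → VM → WK → AY → MF → JY → OB → ZQ → IY → LA → XG → KZ → DM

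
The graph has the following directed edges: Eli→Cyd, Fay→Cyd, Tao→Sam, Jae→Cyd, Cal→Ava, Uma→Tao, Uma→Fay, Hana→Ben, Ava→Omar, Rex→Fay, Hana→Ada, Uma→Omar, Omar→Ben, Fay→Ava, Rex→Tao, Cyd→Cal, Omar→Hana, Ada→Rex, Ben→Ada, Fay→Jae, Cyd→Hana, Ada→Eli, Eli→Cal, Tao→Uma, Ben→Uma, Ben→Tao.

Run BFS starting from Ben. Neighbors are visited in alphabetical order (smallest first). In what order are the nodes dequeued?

Visit Ben; enqueue Ada, Tao, Uma → queue [Ada, Tao, Uma]
Visit Ada; enqueue Eli, Rex → queue [Tao, Uma, Eli, Rex]
Visit Tao; enqueue Sam → queue [Uma, Eli, Rex, Sam]
Visit Uma; enqueue Fay, Omar → queue [Eli, Rex, Sam, Fay, Omar]
Visit Eli; enqueue Cal, Cyd → queue [Rex, Sam, Fay, Omar, Cal, Cyd]
Visit Rex → queue [Sam, Fay, Omar, Cal, Cyd]
Visit Sam → queue [Fay, Omar, Cal, Cyd]
Visit Fay; enqueue Ava, Jae → queue [Omar, Cal, Cyd, Ava, Jae]
Visit Omar; enqueue Hana → queue [Cal, Cyd, Ava, Jae, Hana]
Visit Cal → queue [Cyd, Ava, Jae, Hana]
Visit Cyd → queue [Ava, Jae, Hana]
Visit Ava → queue [Jae, Hana]
Visit Jae → queue [Hana]
Visit Hana → queue []

Ben, Ada, Tao, Uma, Eli, Rex, Sam, Fay, Omar, Cal, Cyd, Ava, Jae, Hana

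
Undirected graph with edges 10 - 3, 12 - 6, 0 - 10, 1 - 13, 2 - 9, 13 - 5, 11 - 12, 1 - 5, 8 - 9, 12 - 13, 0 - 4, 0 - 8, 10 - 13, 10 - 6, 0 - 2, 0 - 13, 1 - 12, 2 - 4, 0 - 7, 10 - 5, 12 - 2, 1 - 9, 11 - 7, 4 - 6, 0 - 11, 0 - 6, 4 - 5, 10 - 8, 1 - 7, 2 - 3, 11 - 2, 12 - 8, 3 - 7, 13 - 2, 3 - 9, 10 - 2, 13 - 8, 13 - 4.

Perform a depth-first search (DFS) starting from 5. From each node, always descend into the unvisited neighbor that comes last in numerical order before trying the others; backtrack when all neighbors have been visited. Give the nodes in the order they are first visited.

5, 13, 12, 11, 7, 3, 10, 8, 9, 2, 4, 6, 0, 1

Visit 5
5 → 13
13 → 12
12 → 11
11 → 7
7 → 3
3 → 10
10 → 8
8 → 9
9 → 2
2 → 4
4 → 6
6 → 0
9 → 1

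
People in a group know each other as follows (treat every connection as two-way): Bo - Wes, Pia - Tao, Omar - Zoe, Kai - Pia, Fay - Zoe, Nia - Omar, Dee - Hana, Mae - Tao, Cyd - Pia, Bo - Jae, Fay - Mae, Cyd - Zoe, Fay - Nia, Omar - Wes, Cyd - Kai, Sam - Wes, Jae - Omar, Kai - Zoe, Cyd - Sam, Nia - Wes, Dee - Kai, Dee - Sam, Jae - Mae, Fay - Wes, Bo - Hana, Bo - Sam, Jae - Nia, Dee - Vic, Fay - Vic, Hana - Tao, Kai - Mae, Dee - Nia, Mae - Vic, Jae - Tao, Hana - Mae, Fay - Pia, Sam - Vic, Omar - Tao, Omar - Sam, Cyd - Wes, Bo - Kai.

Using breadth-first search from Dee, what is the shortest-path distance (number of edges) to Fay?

2

Level 0: Dee
Level 1: Hana, Kai, Nia, Sam, Vic
Level 2: Bo, Cyd, Fay, Jae, Mae, Omar, Pia, Tao, Wes, Zoe
Fay first appears at level 2.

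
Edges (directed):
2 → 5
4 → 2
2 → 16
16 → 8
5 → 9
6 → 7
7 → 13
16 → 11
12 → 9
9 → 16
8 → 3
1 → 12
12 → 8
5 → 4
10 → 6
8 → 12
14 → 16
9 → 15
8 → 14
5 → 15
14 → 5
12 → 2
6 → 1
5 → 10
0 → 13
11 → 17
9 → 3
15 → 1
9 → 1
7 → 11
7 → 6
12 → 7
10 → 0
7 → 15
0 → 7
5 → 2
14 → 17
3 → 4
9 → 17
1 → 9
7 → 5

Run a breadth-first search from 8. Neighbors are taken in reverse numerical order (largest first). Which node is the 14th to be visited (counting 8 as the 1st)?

10

Visit 8; enqueue 14, 12, 3 → queue [14, 12, 3]
Visit 14; enqueue 17, 16, 5 → queue [12, 3, 17, 16, 5]
Visit 12; enqueue 9, 7, 2 → queue [3, 17, 16, 5, 9, 7, 2]
Visit 3; enqueue 4 → queue [17, 16, 5, 9, 7, 2, 4]
Visit 17 → queue [16, 5, 9, 7, 2, 4]
Visit 16; enqueue 11 → queue [5, 9, 7, 2, 4, 11]
Visit 5; enqueue 15, 10 → queue [9, 7, 2, 4, 11, 15, 10]
Visit 9; enqueue 1 → queue [7, 2, 4, 11, 15, 10, 1]
Visit 7; enqueue 13, 6 → queue [2, 4, 11, 15, 10, 1, 13, 6]
Visit 2 → queue [4, 11, 15, 10, 1, 13, 6]
Visit 4 → queue [11, 15, 10, 1, 13, 6]
Visit 11 → queue [15, 10, 1, 13, 6]
Visit 15 → queue [10, 1, 13, 6]
Visit 10; enqueue 0 → queue [1, 13, 6, 0]
Visit 1 → queue [13, 6, 0]
Visit 13 → queue [6, 0]
Visit 6 → queue [0]
Visit 0 → queue []

Visit order: 8, 14, 12, 3, 17, 16, 5, 9, 7, 2, 4, 11, 15, 10, 1, 13, 6, 0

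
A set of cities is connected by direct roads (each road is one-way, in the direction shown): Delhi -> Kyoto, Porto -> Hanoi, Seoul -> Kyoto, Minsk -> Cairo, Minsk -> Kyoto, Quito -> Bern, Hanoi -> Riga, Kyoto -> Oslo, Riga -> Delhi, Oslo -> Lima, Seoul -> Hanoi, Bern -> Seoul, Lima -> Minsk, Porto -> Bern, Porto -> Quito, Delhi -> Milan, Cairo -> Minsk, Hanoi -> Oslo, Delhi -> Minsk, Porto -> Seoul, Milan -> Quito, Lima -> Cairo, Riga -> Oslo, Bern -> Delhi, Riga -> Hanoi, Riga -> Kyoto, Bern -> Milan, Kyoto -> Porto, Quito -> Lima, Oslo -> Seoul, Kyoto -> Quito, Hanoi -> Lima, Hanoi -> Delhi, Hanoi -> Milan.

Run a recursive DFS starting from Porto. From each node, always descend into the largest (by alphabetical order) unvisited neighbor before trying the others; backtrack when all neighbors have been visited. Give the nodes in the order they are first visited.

Porto, Seoul, Kyoto, Quito, Lima, Minsk, Cairo, Bern, Milan, Delhi, Oslo, Hanoi, Riga

Visit Porto
Porto → Seoul
Seoul → Kyoto
Kyoto → Quito
Quito → Lima
Lima → Minsk
Minsk → Cairo
Quito → Bern
Bern → Milan
Bern → Delhi
Kyoto → Oslo
Seoul → Hanoi
Hanoi → Riga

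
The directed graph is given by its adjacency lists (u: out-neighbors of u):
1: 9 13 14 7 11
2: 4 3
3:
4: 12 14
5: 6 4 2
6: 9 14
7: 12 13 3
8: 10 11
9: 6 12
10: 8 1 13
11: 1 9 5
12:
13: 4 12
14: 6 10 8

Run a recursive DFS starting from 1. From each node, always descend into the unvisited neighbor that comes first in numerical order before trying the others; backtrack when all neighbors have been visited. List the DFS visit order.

1 -> 7 -> 3 -> 12 -> 13 -> 4 -> 14 -> 6 -> 9 -> 8 -> 10 -> 11 -> 5 -> 2

Visit 1
1 → 7
7 → 3
7 → 12
7 → 13
13 → 4
4 → 14
14 → 6
6 → 9
14 → 8
8 → 10
8 → 11
11 → 5
5 → 2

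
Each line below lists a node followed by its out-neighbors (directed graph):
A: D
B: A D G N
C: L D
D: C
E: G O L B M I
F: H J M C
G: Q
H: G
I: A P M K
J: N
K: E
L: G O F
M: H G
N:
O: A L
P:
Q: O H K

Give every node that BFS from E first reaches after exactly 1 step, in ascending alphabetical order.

B, G, I, L, M, O

Level 0: E
Level 1: B, G, I, L, M, O
Level 2: A, D, F, H, K, N, P, Q
Level 3: C, J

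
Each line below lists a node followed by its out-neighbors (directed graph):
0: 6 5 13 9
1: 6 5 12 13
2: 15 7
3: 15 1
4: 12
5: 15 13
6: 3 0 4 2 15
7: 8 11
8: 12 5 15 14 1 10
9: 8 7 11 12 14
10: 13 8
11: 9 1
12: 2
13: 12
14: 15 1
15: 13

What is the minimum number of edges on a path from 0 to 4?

Level 0: 0
Level 1: 5, 6, 9, 13
Level 2: 2, 3, 4, 7, 8, 11, 12, 14, 15
Level 3: 1, 10
4 first appears at level 2.

2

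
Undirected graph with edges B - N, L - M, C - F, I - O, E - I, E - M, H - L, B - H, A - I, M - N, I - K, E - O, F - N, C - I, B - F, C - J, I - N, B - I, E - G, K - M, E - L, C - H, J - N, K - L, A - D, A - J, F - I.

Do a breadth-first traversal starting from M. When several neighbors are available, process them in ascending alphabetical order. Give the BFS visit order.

Visit M; enqueue E, K, L, N → queue [E, K, L, N]
Visit E; enqueue G, I, O → queue [K, L, N, G, I, O]
Visit K → queue [L, N, G, I, O]
Visit L; enqueue H → queue [N, G, I, O, H]
Visit N; enqueue B, F, J → queue [G, I, O, H, B, F, J]
Visit G → queue [I, O, H, B, F, J]
Visit I; enqueue A, C → queue [O, H, B, F, J, A, C]
Visit O → queue [H, B, F, J, A, C]
Visit H → queue [B, F, J, A, C]
Visit B → queue [F, J, A, C]
Visit F → queue [J, A, C]
Visit J → queue [A, C]
Visit A; enqueue D → queue [C, D]
Visit C → queue [D]
Visit D → queue []

M E K L N G I O H B F J A C D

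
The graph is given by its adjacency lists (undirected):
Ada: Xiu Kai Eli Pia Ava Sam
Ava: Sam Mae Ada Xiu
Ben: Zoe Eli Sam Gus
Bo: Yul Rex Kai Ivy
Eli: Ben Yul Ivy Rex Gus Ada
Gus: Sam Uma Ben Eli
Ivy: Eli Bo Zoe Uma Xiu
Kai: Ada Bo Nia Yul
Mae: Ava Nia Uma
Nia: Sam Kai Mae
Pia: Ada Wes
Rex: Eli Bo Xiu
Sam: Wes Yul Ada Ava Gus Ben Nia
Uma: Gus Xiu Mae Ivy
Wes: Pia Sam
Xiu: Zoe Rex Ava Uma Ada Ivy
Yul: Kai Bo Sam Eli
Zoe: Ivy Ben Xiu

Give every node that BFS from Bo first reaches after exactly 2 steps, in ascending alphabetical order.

Ada, Eli, Nia, Sam, Uma, Xiu, Zoe

Level 0: Bo
Level 1: Ivy, Kai, Rex, Yul
Level 2: Ada, Eli, Nia, Sam, Uma, Xiu, Zoe
Level 3: Ava, Ben, Gus, Mae, Pia, Wes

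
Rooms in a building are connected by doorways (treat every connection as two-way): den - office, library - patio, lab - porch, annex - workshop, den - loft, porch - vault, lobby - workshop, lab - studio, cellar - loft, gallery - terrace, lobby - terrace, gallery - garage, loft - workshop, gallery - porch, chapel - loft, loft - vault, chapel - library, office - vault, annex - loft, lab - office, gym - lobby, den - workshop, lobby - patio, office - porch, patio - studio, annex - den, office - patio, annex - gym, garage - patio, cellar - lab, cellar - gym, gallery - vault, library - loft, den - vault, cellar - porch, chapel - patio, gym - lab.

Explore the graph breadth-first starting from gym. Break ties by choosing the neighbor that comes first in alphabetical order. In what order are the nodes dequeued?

Visit gym; enqueue annex, cellar, lab, lobby → queue [annex, cellar, lab, lobby]
Visit annex; enqueue den, loft, workshop → queue [cellar, lab, lobby, den, loft, workshop]
Visit cellar; enqueue porch → queue [lab, lobby, den, loft, workshop, porch]
Visit lab; enqueue office, studio → queue [lobby, den, loft, workshop, porch, office, studio]
Visit lobby; enqueue patio, terrace → queue [den, loft, workshop, porch, office, studio, patio, terrace]
Visit den; enqueue vault → queue [loft, workshop, porch, office, studio, patio, terrace, vault]
Visit loft; enqueue chapel, library → queue [workshop, porch, office, studio, patio, terrace, vault, chapel, library]
Visit workshop → queue [porch, office, studio, patio, terrace, vault, chapel, library]
Visit porch; enqueue gallery → queue [office, studio, patio, terrace, vault, chapel, library, gallery]
Visit office → queue [studio, patio, terrace, vault, chapel, library, gallery]
Visit studio → queue [patio, terrace, vault, chapel, library, gallery]
Visit patio; enqueue garage → queue [terrace, vault, chapel, library, gallery, garage]
Visit terrace → queue [vault, chapel, library, gallery, garage]
Visit vault → queue [chapel, library, gallery, garage]
Visit chapel → queue [library, gallery, garage]
Visit library → queue [gallery, garage]
Visit gallery → queue [garage]
Visit garage → queue []

gym -> annex -> cellar -> lab -> lobby -> den -> loft -> workshop -> porch -> office -> studio -> patio -> terrace -> vault -> chapel -> library -> gallery -> garage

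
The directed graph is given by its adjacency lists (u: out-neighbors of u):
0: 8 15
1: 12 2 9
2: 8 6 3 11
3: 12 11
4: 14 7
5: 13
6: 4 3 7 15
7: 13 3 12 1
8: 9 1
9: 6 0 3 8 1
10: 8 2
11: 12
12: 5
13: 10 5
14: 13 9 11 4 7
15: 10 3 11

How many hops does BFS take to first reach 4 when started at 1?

Level 0: 1
Level 1: 2, 9, 12
Level 2: 0, 3, 5, 6, 8, 11
Level 3: 4, 7, 13, 15
Level 4: 10, 14
4 first appears at level 3.

3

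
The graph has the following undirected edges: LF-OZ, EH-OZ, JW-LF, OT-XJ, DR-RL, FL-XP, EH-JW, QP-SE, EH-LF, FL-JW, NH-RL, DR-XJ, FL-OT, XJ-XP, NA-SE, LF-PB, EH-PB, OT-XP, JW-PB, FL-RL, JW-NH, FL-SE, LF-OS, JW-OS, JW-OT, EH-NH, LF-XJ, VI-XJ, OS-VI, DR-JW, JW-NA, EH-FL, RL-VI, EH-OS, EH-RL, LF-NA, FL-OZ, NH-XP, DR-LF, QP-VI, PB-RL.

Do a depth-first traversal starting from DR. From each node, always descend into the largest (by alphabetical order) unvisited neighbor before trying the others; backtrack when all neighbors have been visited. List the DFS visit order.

Visit DR
DR → XJ
XJ → XP
XP → OT
OT → JW
JW → PB
PB → RL
RL → VI
VI → QP
QP → SE
SE → NA
NA → LF
LF → OZ
OZ → FL
FL → EH
EH → OS
EH → NH

DR → XJ → XP → OT → JW → PB → RL → VI → QP → SE → NA → LF → OZ → FL → EH → OS → NH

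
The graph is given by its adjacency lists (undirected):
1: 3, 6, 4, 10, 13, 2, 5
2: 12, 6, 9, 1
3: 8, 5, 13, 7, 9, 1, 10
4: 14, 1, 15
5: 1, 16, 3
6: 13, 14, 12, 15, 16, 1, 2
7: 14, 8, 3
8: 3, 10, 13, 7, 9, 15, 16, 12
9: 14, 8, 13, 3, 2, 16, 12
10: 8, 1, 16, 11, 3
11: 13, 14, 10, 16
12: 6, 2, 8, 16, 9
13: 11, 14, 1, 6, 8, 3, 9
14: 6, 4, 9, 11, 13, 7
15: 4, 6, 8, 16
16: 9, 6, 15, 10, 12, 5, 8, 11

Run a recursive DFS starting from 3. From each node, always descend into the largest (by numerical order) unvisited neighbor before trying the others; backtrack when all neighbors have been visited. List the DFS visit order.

3 -> 13 -> 14 -> 11 -> 16 -> 15 -> 8 -> 12 -> 9 -> 2 -> 6 -> 1 -> 10 -> 5 -> 4 -> 7

Visit 3
3 → 13
13 → 14
14 → 11
11 → 16
16 → 15
15 → 8
8 → 12
12 → 9
9 → 2
2 → 6
6 → 1
1 → 10
1 → 5
1 → 4
8 → 7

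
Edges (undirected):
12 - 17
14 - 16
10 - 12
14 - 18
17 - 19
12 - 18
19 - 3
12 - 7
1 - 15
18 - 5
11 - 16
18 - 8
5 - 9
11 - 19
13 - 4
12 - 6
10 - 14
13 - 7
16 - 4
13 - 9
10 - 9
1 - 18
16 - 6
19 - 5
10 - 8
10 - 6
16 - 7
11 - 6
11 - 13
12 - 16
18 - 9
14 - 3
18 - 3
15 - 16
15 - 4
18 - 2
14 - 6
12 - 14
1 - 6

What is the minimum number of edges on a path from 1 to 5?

Level 0: 1
Level 1: 6, 15, 18
Level 2: 2, 3, 4, 5, 8, 9, 10, 11, 12, 14, 16
Level 3: 7, 13, 17, 19
5 first appears at level 2.

2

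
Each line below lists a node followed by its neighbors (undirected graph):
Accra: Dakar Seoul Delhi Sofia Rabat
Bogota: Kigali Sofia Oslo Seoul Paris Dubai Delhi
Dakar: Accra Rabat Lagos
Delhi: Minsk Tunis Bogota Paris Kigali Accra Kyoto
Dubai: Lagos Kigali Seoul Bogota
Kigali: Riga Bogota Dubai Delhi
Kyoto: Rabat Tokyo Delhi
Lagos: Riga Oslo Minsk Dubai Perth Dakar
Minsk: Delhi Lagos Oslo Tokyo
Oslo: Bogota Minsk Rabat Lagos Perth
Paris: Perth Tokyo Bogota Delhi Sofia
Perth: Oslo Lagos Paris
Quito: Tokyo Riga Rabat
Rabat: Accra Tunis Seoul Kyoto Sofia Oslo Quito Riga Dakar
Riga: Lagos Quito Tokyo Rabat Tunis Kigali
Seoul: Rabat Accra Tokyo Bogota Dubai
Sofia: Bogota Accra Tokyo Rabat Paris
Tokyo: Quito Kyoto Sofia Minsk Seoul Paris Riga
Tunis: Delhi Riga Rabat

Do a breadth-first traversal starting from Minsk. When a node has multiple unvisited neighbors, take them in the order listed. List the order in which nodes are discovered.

Minsk -> Delhi -> Lagos -> Oslo -> Tokyo -> Tunis -> Bogota -> Paris -> Kigali -> Accra -> Kyoto -> Riga -> Dubai -> Perth -> Dakar -> Rabat -> Quito -> Sofia -> Seoul

Visit Minsk; enqueue Delhi, Lagos, Oslo, Tokyo → queue [Delhi, Lagos, Oslo, Tokyo]
Visit Delhi; enqueue Tunis, Bogota, Paris, Kigali, Accra, Kyoto → queue [Lagos, Oslo, Tokyo, Tunis, Bogota, Paris, Kigali, Accra, Kyoto]
Visit Lagos; enqueue Riga, Dubai, Perth, Dakar → queue [Oslo, Tokyo, Tunis, Bogota, Paris, Kigali, Accra, Kyoto, Riga, Dubai, Perth, Dakar]
Visit Oslo; enqueue Rabat → queue [Tokyo, Tunis, Bogota, Paris, Kigali, Accra, Kyoto, Riga, Dubai, Perth, Dakar, Rabat]
Visit Tokyo; enqueue Quito, Sofia, Seoul → queue [Tunis, Bogota, Paris, Kigali, Accra, Kyoto, Riga, Dubai, Perth, Dakar, Rabat, Quito, Sofia, Seoul]
Visit Tunis → queue [Bogota, Paris, Kigali, Accra, Kyoto, Riga, Dubai, Perth, Dakar, Rabat, Quito, Sofia, Seoul]
Visit Bogota → queue [Paris, Kigali, Accra, Kyoto, Riga, Dubai, Perth, Dakar, Rabat, Quito, Sofia, Seoul]
Visit Paris → queue [Kigali, Accra, Kyoto, Riga, Dubai, Perth, Dakar, Rabat, Quito, Sofia, Seoul]
Visit Kigali → queue [Accra, Kyoto, Riga, Dubai, Perth, Dakar, Rabat, Quito, Sofia, Seoul]
Visit Accra → queue [Kyoto, Riga, Dubai, Perth, Dakar, Rabat, Quito, Sofia, Seoul]
Visit Kyoto → queue [Riga, Dubai, Perth, Dakar, Rabat, Quito, Sofia, Seoul]
Visit Riga → queue [Dubai, Perth, Dakar, Rabat, Quito, Sofia, Seoul]
Visit Dubai → queue [Perth, Dakar, Rabat, Quito, Sofia, Seoul]
Visit Perth → queue [Dakar, Rabat, Quito, Sofia, Seoul]
Visit Dakar → queue [Rabat, Quito, Sofia, Seoul]
Visit Rabat → queue [Quito, Sofia, Seoul]
Visit Quito → queue [Sofia, Seoul]
Visit Sofia → queue [Seoul]
Visit Seoul → queue []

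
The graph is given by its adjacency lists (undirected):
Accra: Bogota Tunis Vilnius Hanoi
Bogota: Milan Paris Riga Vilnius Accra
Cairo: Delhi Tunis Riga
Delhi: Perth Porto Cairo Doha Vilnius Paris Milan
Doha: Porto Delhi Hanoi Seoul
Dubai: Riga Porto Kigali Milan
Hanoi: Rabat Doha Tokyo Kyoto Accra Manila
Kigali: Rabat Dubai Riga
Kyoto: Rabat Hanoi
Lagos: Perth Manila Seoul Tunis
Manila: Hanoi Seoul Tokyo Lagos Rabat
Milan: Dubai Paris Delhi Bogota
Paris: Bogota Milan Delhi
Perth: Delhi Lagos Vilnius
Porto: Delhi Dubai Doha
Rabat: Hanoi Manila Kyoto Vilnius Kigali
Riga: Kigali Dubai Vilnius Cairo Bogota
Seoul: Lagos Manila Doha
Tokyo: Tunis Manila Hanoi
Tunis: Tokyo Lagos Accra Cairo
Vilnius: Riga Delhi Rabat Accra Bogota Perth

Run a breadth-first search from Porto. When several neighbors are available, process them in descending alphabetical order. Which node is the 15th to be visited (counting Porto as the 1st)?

Visit Porto; enqueue Dubai, Doha, Delhi → queue [Dubai, Doha, Delhi]
Visit Dubai; enqueue Riga, Milan, Kigali → queue [Doha, Delhi, Riga, Milan, Kigali]
Visit Doha; enqueue Seoul, Hanoi → queue [Delhi, Riga, Milan, Kigali, Seoul, Hanoi]
Visit Delhi; enqueue Vilnius, Perth, Paris, Cairo → queue [Riga, Milan, Kigali, Seoul, Hanoi, Vilnius, Perth, Paris, Cairo]
Visit Riga; enqueue Bogota → queue [Milan, Kigali, Seoul, Hanoi, Vilnius, Perth, Paris, Cairo, Bogota]
Visit Milan → queue [Kigali, Seoul, Hanoi, Vilnius, Perth, Paris, Cairo, Bogota]
Visit Kigali; enqueue Rabat → queue [Seoul, Hanoi, Vilnius, Perth, Paris, Cairo, Bogota, Rabat]
Visit Seoul; enqueue Manila, Lagos → queue [Hanoi, Vilnius, Perth, Paris, Cairo, Bogota, Rabat, Manila, Lagos]
Visit Hanoi; enqueue Tokyo, Kyoto, Accra → queue [Vilnius, Perth, Paris, Cairo, Bogota, Rabat, Manila, Lagos, Tokyo, Kyoto, Accra]
Visit Vilnius → queue [Perth, Paris, Cairo, Bogota, Rabat, Manila, Lagos, Tokyo, Kyoto, Accra]
Visit Perth → queue [Paris, Cairo, Bogota, Rabat, Manila, Lagos, Tokyo, Kyoto, Accra]
Visit Paris → queue [Cairo, Bogota, Rabat, Manila, Lagos, Tokyo, Kyoto, Accra]
Visit Cairo; enqueue Tunis → queue [Bogota, Rabat, Manila, Lagos, Tokyo, Kyoto, Accra, Tunis]
Visit Bogota → queue [Rabat, Manila, Lagos, Tokyo, Kyoto, Accra, Tunis]
Visit Rabat → queue [Manila, Lagos, Tokyo, Kyoto, Accra, Tunis]
Visit Manila → queue [Lagos, Tokyo, Kyoto, Accra, Tunis]
Visit Lagos → queue [Tokyo, Kyoto, Accra, Tunis]
Visit Tokyo → queue [Kyoto, Accra, Tunis]
Visit Kyoto → queue [Accra, Tunis]
Visit Accra → queue [Tunis]
Visit Tunis → queue []

Visit order: Porto, Dubai, Doha, Delhi, Riga, Milan, Kigali, Seoul, Hanoi, Vilnius, Perth, Paris, Cairo, Bogota, Rabat, Manila, Lagos, Tokyo, Kyoto, Accra, Tunis

Rabat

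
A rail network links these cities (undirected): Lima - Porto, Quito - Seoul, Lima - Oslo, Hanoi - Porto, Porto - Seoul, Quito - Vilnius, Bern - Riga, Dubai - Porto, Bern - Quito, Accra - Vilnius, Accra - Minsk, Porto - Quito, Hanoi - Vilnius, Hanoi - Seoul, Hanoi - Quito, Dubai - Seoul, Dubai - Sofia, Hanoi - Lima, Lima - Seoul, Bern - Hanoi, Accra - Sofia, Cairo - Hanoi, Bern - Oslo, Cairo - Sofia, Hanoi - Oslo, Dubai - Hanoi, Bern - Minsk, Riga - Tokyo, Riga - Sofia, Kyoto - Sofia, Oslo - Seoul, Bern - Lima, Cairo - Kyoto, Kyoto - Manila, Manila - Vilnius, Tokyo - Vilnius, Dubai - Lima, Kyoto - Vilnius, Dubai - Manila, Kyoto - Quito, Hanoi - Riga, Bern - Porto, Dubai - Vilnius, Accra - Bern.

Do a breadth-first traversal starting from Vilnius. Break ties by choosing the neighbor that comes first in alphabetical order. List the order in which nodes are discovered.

Visit Vilnius; enqueue Accra, Dubai, Hanoi, Kyoto, Manila, Quito, Tokyo → queue [Accra, Dubai, Hanoi, Kyoto, Manila, Quito, Tokyo]
Visit Accra; enqueue Bern, Minsk, Sofia → queue [Dubai, Hanoi, Kyoto, Manila, Quito, Tokyo, Bern, Minsk, Sofia]
Visit Dubai; enqueue Lima, Porto, Seoul → queue [Hanoi, Kyoto, Manila, Quito, Tokyo, Bern, Minsk, Sofia, Lima, Porto, Seoul]
Visit Hanoi; enqueue Cairo, Oslo, Riga → queue [Kyoto, Manila, Quito, Tokyo, Bern, Minsk, Sofia, Lima, Porto, Seoul, Cairo, Oslo, Riga]
Visit Kyoto → queue [Manila, Quito, Tokyo, Bern, Minsk, Sofia, Lima, Porto, Seoul, Cairo, Oslo, Riga]
Visit Manila → queue [Quito, Tokyo, Bern, Minsk, Sofia, Lima, Porto, Seoul, Cairo, Oslo, Riga]
Visit Quito → queue [Tokyo, Bern, Minsk, Sofia, Lima, Porto, Seoul, Cairo, Oslo, Riga]
Visit Tokyo → queue [Bern, Minsk, Sofia, Lima, Porto, Seoul, Cairo, Oslo, Riga]
Visit Bern → queue [Minsk, Sofia, Lima, Porto, Seoul, Cairo, Oslo, Riga]
Visit Minsk → queue [Sofia, Lima, Porto, Seoul, Cairo, Oslo, Riga]
Visit Sofia → queue [Lima, Porto, Seoul, Cairo, Oslo, Riga]
Visit Lima → queue [Porto, Seoul, Cairo, Oslo, Riga]
Visit Porto → queue [Seoul, Cairo, Oslo, Riga]
Visit Seoul → queue [Cairo, Oslo, Riga]
Visit Cairo → queue [Oslo, Riga]
Visit Oslo → queue [Riga]
Visit Riga → queue []

Vilnius, Accra, Dubai, Hanoi, Kyoto, Manila, Quito, Tokyo, Bern, Minsk, Sofia, Lima, Porto, Seoul, Cairo, Oslo, Riga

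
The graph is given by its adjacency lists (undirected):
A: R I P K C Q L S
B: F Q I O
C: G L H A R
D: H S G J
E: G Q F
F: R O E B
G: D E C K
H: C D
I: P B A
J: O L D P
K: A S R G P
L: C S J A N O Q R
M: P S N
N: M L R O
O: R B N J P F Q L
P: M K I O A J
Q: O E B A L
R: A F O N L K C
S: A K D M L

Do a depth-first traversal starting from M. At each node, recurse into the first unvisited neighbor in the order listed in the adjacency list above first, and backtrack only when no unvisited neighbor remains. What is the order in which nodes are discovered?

M -> P -> K -> A -> R -> F -> O -> B -> Q -> E -> G -> D -> H -> C -> L -> S -> J -> N -> I

Visit M
M → P
P → K
K → A
A → R
R → F
F → O
O → B
B → Q
Q → E
E → G
G → D
D → H
H → C
C → L
L → S
L → J
L → N
B → I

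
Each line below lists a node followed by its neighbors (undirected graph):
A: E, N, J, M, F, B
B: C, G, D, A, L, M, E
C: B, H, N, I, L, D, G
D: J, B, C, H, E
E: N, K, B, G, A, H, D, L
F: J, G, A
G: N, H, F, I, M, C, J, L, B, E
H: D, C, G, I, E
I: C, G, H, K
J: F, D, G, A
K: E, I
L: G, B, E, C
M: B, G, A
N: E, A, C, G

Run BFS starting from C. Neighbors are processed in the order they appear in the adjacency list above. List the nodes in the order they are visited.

Visit C; enqueue B, H, N, I, L, D, G → queue [B, H, N, I, L, D, G]
Visit B; enqueue A, M, E → queue [H, N, I, L, D, G, A, M, E]
Visit H → queue [N, I, L, D, G, A, M, E]
Visit N → queue [I, L, D, G, A, M, E]
Visit I; enqueue K → queue [L, D, G, A, M, E, K]
Visit L → queue [D, G, A, M, E, K]
Visit D; enqueue J → queue [G, A, M, E, K, J]
Visit G; enqueue F → queue [A, M, E, K, J, F]
Visit A → queue [M, E, K, J, F]
Visit M → queue [E, K, J, F]
Visit E → queue [K, J, F]
Visit K → queue [J, F]
Visit J → queue [F]
Visit F → queue []

C, B, H, N, I, L, D, G, A, M, E, K, J, F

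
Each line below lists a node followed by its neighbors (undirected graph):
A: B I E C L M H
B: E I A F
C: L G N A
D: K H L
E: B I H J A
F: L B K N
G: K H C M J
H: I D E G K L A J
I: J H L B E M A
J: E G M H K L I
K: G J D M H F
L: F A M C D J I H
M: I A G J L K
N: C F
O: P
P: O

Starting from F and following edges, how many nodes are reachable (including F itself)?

BFS from F visits: F, N, L, K, B, C, M, J, I, H, D, A, G, E
Reachable nodes: 14 of 16 total.

14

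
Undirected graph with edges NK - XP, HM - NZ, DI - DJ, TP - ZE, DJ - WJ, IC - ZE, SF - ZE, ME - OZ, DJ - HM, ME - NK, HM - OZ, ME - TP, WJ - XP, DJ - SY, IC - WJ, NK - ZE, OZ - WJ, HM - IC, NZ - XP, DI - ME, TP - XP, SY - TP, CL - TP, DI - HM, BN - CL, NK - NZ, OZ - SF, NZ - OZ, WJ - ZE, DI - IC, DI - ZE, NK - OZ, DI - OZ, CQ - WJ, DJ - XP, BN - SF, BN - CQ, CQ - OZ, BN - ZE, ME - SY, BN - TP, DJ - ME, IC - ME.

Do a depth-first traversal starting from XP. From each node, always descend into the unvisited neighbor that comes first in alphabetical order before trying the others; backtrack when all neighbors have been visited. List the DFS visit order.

Visit XP
XP → DJ
DJ → DI
DI → HM
HM → IC
IC → ME
ME → NK
NK → NZ
NZ → OZ
OZ → CQ
CQ → BN
BN → CL
CL → TP
TP → SY
TP → ZE
ZE → SF
ZE → WJ

XP, DJ, DI, HM, IC, ME, NK, NZ, OZ, CQ, BN, CL, TP, SY, ZE, SF, WJ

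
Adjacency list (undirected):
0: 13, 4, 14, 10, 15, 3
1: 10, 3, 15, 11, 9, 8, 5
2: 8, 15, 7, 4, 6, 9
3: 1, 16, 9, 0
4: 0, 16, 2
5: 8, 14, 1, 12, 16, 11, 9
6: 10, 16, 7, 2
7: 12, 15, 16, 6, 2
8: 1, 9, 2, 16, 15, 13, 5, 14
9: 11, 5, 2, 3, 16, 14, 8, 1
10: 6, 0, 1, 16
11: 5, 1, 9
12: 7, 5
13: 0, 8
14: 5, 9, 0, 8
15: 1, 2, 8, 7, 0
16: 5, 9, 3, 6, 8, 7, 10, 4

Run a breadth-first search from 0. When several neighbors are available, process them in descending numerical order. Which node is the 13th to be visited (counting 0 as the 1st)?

Visit 0; enqueue 15, 14, 13, 10, 4, 3 → queue [15, 14, 13, 10, 4, 3]
Visit 15; enqueue 8, 7, 2, 1 → queue [14, 13, 10, 4, 3, 8, 7, 2, 1]
Visit 14; enqueue 9, 5 → queue [13, 10, 4, 3, 8, 7, 2, 1, 9, 5]
Visit 13 → queue [10, 4, 3, 8, 7, 2, 1, 9, 5]
Visit 10; enqueue 16, 6 → queue [4, 3, 8, 7, 2, 1, 9, 5, 16, 6]
Visit 4 → queue [3, 8, 7, 2, 1, 9, 5, 16, 6]
Visit 3 → queue [8, 7, 2, 1, 9, 5, 16, 6]
Visit 8 → queue [7, 2, 1, 9, 5, 16, 6]
Visit 7; enqueue 12 → queue [2, 1, 9, 5, 16, 6, 12]
Visit 2 → queue [1, 9, 5, 16, 6, 12]
Visit 1; enqueue 11 → queue [9, 5, 16, 6, 12, 11]
Visit 9 → queue [5, 16, 6, 12, 11]
Visit 5 → queue [16, 6, 12, 11]
Visit 16 → queue [6, 12, 11]
Visit 6 → queue [12, 11]
Visit 12 → queue [11]
Visit 11 → queue []

Visit order: 0, 15, 14, 13, 10, 4, 3, 8, 7, 2, 1, 9, 5, 16, 6, 12, 11

5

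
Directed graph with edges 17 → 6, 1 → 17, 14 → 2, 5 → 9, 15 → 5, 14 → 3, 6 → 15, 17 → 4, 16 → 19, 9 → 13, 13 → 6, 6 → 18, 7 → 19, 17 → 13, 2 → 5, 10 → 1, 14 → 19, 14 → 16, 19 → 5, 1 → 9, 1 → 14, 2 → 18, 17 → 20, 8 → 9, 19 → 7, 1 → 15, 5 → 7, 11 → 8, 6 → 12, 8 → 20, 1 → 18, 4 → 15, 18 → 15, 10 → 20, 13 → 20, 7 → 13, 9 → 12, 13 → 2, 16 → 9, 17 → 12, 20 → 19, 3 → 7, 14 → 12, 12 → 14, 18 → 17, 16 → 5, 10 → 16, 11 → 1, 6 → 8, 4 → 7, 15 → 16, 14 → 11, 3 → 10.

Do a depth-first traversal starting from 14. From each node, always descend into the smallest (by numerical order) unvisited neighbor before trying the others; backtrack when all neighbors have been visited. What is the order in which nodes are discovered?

Visit 14
14 → 2
2 → 5
5 → 7
7 → 13
13 → 6
6 → 8
8 → 9
9 → 12
8 → 20
20 → 19
6 → 15
15 → 16
6 → 18
18 → 17
17 → 4
14 → 3
3 → 10
10 → 1
14 → 11

14 → 2 → 5 → 7 → 13 → 6 → 8 → 9 → 12 → 20 → 19 → 15 → 16 → 18 → 17 → 4 → 3 → 10 → 1 → 11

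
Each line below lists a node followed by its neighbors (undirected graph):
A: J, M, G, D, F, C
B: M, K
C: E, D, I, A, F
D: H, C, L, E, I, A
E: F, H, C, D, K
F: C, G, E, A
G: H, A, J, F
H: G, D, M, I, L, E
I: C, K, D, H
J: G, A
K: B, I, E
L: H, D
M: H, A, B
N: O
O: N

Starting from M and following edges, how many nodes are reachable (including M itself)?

BFS from M visits: M, A, B, H, C, D, F, G, J, K, E, I, L
Reachable nodes: 13 of 15 total.

13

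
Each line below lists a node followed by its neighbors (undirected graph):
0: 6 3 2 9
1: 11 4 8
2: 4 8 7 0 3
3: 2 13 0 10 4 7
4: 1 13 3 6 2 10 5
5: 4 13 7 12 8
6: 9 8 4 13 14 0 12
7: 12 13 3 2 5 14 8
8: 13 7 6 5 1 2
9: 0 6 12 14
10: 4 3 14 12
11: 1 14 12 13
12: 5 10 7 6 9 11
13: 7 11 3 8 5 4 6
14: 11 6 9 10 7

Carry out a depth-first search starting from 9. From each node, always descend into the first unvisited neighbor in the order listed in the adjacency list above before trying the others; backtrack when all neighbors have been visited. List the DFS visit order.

9 -> 0 -> 6 -> 8 -> 13 -> 7 -> 12 -> 5 -> 4 -> 1 -> 11 -> 14 -> 10 -> 3 -> 2

Visit 9
9 → 0
0 → 6
6 → 8
8 → 13
13 → 7
7 → 12
12 → 5
5 → 4
4 → 1
1 → 11
11 → 14
14 → 10
10 → 3
3 → 2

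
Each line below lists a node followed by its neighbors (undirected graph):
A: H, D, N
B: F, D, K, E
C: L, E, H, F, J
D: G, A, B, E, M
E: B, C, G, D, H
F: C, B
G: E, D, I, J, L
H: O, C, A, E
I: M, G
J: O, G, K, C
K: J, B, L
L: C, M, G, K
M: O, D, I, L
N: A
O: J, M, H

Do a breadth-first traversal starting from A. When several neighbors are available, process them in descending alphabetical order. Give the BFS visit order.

A -> N -> H -> D -> O -> E -> C -> M -> G -> B -> J -> L -> F -> I -> K

Visit A; enqueue N, H, D → queue [N, H, D]
Visit N → queue [H, D]
Visit H; enqueue O, E, C → queue [D, O, E, C]
Visit D; enqueue M, G, B → queue [O, E, C, M, G, B]
Visit O; enqueue J → queue [E, C, M, G, B, J]
Visit E → queue [C, M, G, B, J]
Visit C; enqueue L, F → queue [M, G, B, J, L, F]
Visit M; enqueue I → queue [G, B, J, L, F, I]
Visit G → queue [B, J, L, F, I]
Visit B; enqueue K → queue [J, L, F, I, K]
Visit J → queue [L, F, I, K]
Visit L → queue [F, I, K]
Visit F → queue [I, K]
Visit I → queue [K]
Visit K → queue []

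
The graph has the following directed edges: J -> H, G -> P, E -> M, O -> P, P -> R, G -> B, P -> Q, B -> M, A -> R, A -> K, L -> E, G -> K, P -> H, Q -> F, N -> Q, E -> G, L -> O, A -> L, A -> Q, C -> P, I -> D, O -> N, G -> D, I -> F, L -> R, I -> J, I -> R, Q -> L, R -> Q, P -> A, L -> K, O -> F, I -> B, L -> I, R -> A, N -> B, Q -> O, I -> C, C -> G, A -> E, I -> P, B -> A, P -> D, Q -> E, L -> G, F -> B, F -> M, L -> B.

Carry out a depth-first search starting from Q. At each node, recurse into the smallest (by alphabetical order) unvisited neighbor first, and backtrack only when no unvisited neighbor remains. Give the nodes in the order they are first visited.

Visit Q
Q → E
E → G
G → B
B → A
A → K
A → L
L → I
I → C
C → P
P → D
P → H
P → R
I → F
F → M
I → J
L → O
O → N

Q → E → G → B → A → K → L → I → C → P → D → H → R → F → M → J → O → N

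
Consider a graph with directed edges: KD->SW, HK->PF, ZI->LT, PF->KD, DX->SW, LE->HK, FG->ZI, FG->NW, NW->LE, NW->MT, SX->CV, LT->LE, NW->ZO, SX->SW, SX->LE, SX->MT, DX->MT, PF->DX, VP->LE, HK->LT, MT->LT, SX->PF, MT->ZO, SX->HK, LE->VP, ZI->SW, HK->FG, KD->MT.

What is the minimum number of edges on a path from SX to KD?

2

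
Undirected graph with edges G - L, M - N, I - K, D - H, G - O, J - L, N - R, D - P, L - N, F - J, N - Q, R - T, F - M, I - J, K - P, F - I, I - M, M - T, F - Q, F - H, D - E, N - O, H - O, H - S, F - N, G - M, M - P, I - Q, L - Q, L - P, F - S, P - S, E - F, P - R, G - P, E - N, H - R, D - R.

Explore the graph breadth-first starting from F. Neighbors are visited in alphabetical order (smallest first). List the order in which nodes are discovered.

Visit F; enqueue E, H, I, J, M, N, Q, S → queue [E, H, I, J, M, N, Q, S]
Visit E; enqueue D → queue [H, I, J, M, N, Q, S, D]
Visit H; enqueue O, R → queue [I, J, M, N, Q, S, D, O, R]
Visit I; enqueue K → queue [J, M, N, Q, S, D, O, R, K]
Visit J; enqueue L → queue [M, N, Q, S, D, O, R, K, L]
Visit M; enqueue G, P, T → queue [N, Q, S, D, O, R, K, L, G, P, T]
Visit N → queue [Q, S, D, O, R, K, L, G, P, T]
Visit Q → queue [S, D, O, R, K, L, G, P, T]
Visit S → queue [D, O, R, K, L, G, P, T]
Visit D → queue [O, R, K, L, G, P, T]
Visit O → queue [R, K, L, G, P, T]
Visit R → queue [K, L, G, P, T]
Visit K → queue [L, G, P, T]
Visit L → queue [G, P, T]
Visit G → queue [P, T]
Visit P → queue [T]
Visit T → queue []

F → E → H → I → J → M → N → Q → S → D → O → R → K → L → G → P → T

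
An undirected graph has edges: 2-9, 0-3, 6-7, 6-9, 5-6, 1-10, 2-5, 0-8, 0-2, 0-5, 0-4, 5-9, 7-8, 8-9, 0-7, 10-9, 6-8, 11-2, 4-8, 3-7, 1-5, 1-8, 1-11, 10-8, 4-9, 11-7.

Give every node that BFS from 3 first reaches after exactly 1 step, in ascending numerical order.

0, 7

Level 0: 3
Level 1: 0, 7
Level 2: 2, 4, 5, 6, 8, 11
Level 3: 1, 9, 10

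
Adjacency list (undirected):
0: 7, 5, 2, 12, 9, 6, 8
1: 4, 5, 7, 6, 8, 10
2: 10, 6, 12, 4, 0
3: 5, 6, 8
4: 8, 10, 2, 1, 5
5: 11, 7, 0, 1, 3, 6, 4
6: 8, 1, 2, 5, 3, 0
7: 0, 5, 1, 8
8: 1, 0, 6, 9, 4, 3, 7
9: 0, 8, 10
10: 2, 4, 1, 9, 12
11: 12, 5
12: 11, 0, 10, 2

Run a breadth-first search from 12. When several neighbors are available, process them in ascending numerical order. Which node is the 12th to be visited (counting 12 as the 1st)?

1

Visit 12; enqueue 0, 2, 10, 11 → queue [0, 2, 10, 11]
Visit 0; enqueue 5, 6, 7, 8, 9 → queue [2, 10, 11, 5, 6, 7, 8, 9]
Visit 2; enqueue 4 → queue [10, 11, 5, 6, 7, 8, 9, 4]
Visit 10; enqueue 1 → queue [11, 5, 6, 7, 8, 9, 4, 1]
Visit 11 → queue [5, 6, 7, 8, 9, 4, 1]
Visit 5; enqueue 3 → queue [6, 7, 8, 9, 4, 1, 3]
Visit 6 → queue [7, 8, 9, 4, 1, 3]
Visit 7 → queue [8, 9, 4, 1, 3]
Visit 8 → queue [9, 4, 1, 3]
Visit 9 → queue [4, 1, 3]
Visit 4 → queue [1, 3]
Visit 1 → queue [3]
Visit 3 → queue []

Visit order: 12, 0, 2, 10, 11, 5, 6, 7, 8, 9, 4, 1, 3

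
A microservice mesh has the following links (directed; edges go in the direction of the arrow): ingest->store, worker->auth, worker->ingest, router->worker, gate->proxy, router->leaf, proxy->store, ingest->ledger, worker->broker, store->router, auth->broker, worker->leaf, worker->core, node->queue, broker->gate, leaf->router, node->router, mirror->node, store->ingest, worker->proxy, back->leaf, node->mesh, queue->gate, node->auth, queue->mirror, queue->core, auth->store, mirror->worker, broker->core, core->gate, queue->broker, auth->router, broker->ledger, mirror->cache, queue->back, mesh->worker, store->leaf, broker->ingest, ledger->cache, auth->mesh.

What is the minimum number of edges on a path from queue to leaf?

Level 0: queue
Level 1: back, broker, core, gate, mirror
Level 2: cache, ingest, leaf, ledger, node, proxy, worker
Level 3: auth, mesh, router, store
leaf first appears at level 2.

2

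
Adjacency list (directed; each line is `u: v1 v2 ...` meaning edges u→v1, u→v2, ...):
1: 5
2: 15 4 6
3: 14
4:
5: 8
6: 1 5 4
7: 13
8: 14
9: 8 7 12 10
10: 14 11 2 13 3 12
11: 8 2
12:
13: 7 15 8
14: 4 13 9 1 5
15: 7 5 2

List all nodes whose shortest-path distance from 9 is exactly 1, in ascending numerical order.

7, 8, 10, 12

Level 0: 9
Level 1: 7, 8, 10, 12
Level 2: 2, 3, 11, 13, 14
Level 3: 1, 4, 5, 6, 15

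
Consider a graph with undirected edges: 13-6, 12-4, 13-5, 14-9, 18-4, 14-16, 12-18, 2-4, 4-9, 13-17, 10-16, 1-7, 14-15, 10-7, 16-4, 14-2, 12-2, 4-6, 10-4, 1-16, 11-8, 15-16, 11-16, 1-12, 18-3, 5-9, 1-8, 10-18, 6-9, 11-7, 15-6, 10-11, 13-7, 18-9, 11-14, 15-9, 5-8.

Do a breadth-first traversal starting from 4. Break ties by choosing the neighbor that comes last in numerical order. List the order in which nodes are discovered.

Visit 4; enqueue 18, 16, 12, 10, 9, 6, 2 → queue [18, 16, 12, 10, 9, 6, 2]
Visit 18; enqueue 3 → queue [16, 12, 10, 9, 6, 2, 3]
Visit 16; enqueue 15, 14, 11, 1 → queue [12, 10, 9, 6, 2, 3, 15, 14, 11, 1]
Visit 12 → queue [10, 9, 6, 2, 3, 15, 14, 11, 1]
Visit 10; enqueue 7 → queue [9, 6, 2, 3, 15, 14, 11, 1, 7]
Visit 9; enqueue 5 → queue [6, 2, 3, 15, 14, 11, 1, 7, 5]
Visit 6; enqueue 13 → queue [2, 3, 15, 14, 11, 1, 7, 5, 13]
Visit 2 → queue [3, 15, 14, 11, 1, 7, 5, 13]
Visit 3 → queue [15, 14, 11, 1, 7, 5, 13]
Visit 15 → queue [14, 11, 1, 7, 5, 13]
Visit 14 → queue [11, 1, 7, 5, 13]
Visit 11; enqueue 8 → queue [1, 7, 5, 13, 8]
Visit 1 → queue [7, 5, 13, 8]
Visit 7 → queue [5, 13, 8]
Visit 5 → queue [13, 8]
Visit 13; enqueue 17 → queue [8, 17]
Visit 8 → queue [17]
Visit 17 → queue []

4, 18, 16, 12, 10, 9, 6, 2, 3, 15, 14, 11, 1, 7, 5, 13, 8, 17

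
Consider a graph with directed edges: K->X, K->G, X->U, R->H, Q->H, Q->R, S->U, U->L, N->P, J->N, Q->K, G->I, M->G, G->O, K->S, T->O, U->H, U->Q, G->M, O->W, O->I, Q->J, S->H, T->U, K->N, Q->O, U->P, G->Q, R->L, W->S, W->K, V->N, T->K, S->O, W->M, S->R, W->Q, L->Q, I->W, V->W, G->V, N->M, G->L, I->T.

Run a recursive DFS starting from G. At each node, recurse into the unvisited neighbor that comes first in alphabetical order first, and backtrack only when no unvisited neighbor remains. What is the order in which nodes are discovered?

G -> I -> T -> K -> N -> M -> P -> S -> H -> O -> W -> Q -> J -> R -> L -> U -> X -> V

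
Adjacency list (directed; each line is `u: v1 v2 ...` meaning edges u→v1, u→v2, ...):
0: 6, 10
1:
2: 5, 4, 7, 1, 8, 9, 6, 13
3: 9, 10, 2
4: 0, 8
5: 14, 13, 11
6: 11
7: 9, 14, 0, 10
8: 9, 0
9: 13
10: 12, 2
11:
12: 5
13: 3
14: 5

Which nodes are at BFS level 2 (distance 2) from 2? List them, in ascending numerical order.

Level 0: 2
Level 1: 1, 4, 5, 6, 7, 8, 9, 13
Level 2: 0, 3, 10, 11, 14
Level 3: 12

0, 3, 10, 11, 14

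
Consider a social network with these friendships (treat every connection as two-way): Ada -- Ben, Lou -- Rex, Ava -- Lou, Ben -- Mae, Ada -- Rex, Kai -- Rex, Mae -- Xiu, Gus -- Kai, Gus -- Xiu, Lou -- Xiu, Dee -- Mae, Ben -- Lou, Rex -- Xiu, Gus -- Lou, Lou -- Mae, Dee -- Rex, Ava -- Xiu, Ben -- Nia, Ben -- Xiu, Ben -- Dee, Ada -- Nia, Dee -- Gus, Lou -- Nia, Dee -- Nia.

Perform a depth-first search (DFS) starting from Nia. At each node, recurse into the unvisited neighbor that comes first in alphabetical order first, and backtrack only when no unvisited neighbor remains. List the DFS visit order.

Nia Ada Ben Dee Gus Kai Rex Lou Ava Xiu Mae

Visit Nia
Nia → Ada
Ada → Ben
Ben → Dee
Dee → Gus
Gus → Kai
Kai → Rex
Rex → Lou
Lou → Ava
Ava → Xiu
Xiu → Mae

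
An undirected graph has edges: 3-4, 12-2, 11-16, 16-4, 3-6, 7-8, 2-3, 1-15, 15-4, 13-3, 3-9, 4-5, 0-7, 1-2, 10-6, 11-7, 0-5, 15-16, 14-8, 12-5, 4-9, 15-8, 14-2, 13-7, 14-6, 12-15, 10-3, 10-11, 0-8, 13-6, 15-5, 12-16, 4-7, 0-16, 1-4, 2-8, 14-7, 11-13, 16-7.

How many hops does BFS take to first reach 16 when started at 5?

2

Level 0: 5
Level 1: 0, 4, 12, 15
Level 2: 1, 2, 3, 7, 8, 9, 16
Level 3: 6, 10, 11, 13, 14
16 first appears at level 2.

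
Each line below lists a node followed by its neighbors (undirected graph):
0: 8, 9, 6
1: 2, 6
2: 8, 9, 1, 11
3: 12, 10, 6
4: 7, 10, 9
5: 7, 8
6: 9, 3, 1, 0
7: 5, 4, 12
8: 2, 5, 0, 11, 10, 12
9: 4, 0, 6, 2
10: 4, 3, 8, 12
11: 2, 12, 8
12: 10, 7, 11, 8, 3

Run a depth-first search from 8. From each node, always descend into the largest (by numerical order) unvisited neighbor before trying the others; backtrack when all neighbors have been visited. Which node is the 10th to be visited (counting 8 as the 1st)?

Visit 8
8 → 12
12 → 11
11 → 2
2 → 9
9 → 6
6 → 3
3 → 10
10 → 4
4 → 7
7 → 5
6 → 1
6 → 0

Visit order: 8, 12, 11, 2, 9, 6, 3, 10, 4, 7, 5, 1, 0

7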